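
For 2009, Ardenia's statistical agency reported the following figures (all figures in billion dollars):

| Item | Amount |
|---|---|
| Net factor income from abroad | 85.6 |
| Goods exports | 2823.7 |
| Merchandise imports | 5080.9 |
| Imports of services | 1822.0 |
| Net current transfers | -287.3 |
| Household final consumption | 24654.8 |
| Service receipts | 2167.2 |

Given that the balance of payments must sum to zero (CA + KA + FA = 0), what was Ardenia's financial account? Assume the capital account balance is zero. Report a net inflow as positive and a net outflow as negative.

Goods balance = 2823.7 - 5080.9 = -2257.2
Services balance = 2167.2 - 1822.0 = 345.2
Trade balance (goods + services) = -2257.2 + 345.2 = -1912.0
Net primary income = 85.6
Net secondary income = -287.3
Current account = -1912.0 + 85.6 + (-287.3) = -2113.7
Financial account = -(-2113.7) = 2113.7

2113.7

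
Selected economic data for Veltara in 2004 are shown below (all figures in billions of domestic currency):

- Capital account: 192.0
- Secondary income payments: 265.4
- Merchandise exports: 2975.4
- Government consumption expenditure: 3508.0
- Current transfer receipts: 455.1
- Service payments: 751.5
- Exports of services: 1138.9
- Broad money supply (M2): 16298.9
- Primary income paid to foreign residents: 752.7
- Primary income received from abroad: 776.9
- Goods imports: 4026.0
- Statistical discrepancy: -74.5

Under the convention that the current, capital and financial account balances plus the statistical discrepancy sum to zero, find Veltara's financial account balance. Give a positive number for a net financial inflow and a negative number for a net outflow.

331.8

Goods balance = 2975.4 - 4026.0 = -1050.6
Services balance = 1138.9 - 751.5 = 387.4
Trade balance (goods + services) = -1050.6 + 387.4 = -663.2
Net primary income = 776.9 - 752.7 = 24.2
Net secondary income = 455.1 - 265.4 = 189.7
Current account = -663.2 + 24.2 + 189.7 = -449.3
Financial account = -(-449.3 + 192.0 + (-74.5)) = 331.8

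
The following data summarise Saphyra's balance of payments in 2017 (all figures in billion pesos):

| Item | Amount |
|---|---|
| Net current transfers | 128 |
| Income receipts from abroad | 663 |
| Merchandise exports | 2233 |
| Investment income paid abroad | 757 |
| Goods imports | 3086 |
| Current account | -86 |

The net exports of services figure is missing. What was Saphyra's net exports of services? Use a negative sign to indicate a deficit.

733

Current account = goods balance + services balance + net primary income + net secondary income
Sum of the known components = -819
Net exports of services = CA - (known components) = -86 - (-819) = 733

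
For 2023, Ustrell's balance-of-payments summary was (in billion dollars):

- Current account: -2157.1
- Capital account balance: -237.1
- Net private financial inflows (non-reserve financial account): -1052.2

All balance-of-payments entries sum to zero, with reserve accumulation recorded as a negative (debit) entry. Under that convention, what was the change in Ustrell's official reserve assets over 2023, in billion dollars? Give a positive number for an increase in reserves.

Official reserve transactions balance = -((-2157.1) + (-237.1) + (-1052.2)) = 3446.4
An accumulation of reserves is recorded as a debit (negative entry), so the change in the stock of reserves is the negative of that balance.
Change in official reserves = -(3446.4) = -3446.4

-3446.4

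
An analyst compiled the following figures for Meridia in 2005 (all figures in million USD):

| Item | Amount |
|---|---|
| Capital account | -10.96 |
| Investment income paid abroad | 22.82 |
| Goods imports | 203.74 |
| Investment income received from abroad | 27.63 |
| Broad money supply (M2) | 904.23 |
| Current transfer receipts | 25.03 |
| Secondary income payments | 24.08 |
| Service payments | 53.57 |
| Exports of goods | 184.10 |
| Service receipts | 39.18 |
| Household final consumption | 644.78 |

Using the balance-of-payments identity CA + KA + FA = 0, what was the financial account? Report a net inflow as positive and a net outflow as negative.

Goods balance = 184.10 - 203.74 = -19.64
Services balance = 39.18 - 53.57 = -14.39
Trade balance (goods + services) = -19.64 + (-14.39) = -34.03
Net primary income = 27.63 - 22.82 = 4.81
Net secondary income = 25.03 - 24.08 = 0.95
Current account = -34.03 + 4.81 + 0.95 = -28.27
Financial account = -(-28.27 + (-10.96)) = 39.23

39.23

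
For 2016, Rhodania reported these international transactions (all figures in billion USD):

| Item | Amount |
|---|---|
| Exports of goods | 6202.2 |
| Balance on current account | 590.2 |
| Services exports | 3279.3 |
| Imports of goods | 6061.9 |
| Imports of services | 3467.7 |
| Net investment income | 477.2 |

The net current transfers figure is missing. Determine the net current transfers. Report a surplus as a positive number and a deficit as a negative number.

Current account = goods balance + services balance + net primary income + net secondary income
Sum of the known components = 429.1
Net current transfers = CA - (known components) = 590.2 - 429.1 = 161.1

161.1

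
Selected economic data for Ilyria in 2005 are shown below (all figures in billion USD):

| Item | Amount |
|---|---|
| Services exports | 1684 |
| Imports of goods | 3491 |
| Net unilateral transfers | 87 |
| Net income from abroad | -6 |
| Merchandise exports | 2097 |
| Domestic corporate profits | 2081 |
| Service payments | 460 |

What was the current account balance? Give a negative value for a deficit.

Goods balance = 2097 - 3491 = -1394
Services balance = 1684 - 460 = 1224
Trade balance (goods + services) = -1394 + 1224 = -170
Net primary income = -6
Net secondary income = 87
Current account = -170 + (-6) + 87 = -89

-89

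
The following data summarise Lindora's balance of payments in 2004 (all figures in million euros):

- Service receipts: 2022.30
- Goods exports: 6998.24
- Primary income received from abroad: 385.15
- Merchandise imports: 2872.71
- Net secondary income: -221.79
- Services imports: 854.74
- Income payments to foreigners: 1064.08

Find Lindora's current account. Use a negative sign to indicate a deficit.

4392.37

Goods balance = 6998.24 - 2872.71 = 4125.53
Services balance = 2022.30 - 854.74 = 1167.56
Trade balance (goods + services) = 4125.53 + 1167.56 = 5293.09
Net primary income = 385.15 - 1064.08 = -678.93
Net secondary income = -221.79
Current account = 5293.09 + (-678.93) + (-221.79) = 4392.37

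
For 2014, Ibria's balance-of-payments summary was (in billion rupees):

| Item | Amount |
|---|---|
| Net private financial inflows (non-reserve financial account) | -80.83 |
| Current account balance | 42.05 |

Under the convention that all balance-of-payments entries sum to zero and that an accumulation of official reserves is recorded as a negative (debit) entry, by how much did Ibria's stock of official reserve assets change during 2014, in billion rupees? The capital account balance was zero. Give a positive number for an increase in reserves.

-38.78

Official reserve transactions balance = -(42.05 + (-80.83)) = 38.78
An accumulation of reserves is recorded as a debit (negative entry), so the change in the stock of reserves is the negative of that balance.
Change in official reserves = -(38.78) = -38.78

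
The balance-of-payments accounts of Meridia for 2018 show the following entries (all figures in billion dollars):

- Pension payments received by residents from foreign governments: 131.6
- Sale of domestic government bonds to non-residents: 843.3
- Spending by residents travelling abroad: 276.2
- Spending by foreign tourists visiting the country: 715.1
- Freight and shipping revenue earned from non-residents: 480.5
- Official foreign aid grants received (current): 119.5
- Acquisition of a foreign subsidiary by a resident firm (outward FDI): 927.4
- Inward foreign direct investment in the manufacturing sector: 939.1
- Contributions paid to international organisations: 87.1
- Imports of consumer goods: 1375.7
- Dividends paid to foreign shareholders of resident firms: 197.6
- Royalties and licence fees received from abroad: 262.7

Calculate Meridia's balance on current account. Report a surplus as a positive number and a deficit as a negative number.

Goods: -1375.7
Services: -276.2 + 262.7 + 715.1 + 480.5 = 1182.1
Primary income: -197.6
Secondary income: -87.1 + 119.5 + 131.6 = 164.0
Current account = (-1375.7) + 1182.1 + (-197.6) + 164.0 = -227.2
(Excluded from the current account — financial account: sale of domestic government bonds to non-residents 843.3, acquisition of a foreign subsidiary by a resident firm (outward FDI) 927.4, inward foreign direct investment in the manufacturing sector 939.1.)

-227.2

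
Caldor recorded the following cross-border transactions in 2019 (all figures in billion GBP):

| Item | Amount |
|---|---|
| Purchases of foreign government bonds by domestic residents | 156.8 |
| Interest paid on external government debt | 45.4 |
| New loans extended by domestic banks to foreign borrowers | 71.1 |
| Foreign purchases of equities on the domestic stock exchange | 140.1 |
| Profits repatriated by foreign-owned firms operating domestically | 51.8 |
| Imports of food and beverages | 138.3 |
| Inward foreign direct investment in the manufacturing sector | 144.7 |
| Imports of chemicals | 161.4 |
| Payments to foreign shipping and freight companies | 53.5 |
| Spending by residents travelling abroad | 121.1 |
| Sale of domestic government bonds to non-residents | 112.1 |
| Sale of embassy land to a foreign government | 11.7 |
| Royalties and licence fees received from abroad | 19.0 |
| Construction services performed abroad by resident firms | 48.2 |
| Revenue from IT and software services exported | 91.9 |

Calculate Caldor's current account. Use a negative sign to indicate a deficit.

Goods: -138.3 - 161.4 = -299.7
Services: 19.0 + 91.9 - 53.5 - 121.1 + 48.2 = -15.5
Primary income: -45.4 - 51.8 = -97.2
Current account = (-299.7) + (-15.5) + (-97.2) = -412.4
(Excluded from the current account — financial account: purchases of foreign government bonds by domestic residents 156.8, new loans extended by domestic banks to foreign borrowers 71.1, foreign purchases of equities on the domestic stock exchange 140.1, inward foreign direct investment in the manufacturing sector 144.7, sale of domestic government bonds to non-residents 112.1; capital account: sale of embassy land to a foreign government 11.7.)

-412.4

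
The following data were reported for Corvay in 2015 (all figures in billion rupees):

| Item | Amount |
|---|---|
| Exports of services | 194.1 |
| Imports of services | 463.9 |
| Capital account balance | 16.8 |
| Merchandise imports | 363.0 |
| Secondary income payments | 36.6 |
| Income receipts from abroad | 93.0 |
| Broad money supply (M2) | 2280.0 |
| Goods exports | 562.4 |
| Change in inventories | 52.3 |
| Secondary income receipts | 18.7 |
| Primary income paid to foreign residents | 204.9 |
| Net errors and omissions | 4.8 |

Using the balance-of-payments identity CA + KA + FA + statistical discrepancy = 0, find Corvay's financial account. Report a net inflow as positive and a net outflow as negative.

Goods balance = 562.4 - 363.0 = 199.4
Services balance = 194.1 - 463.9 = -269.8
Trade balance (goods + services) = 199.4 + (-269.8) = -70.4
Net primary income = 93.0 - 204.9 = -111.9
Net secondary income = 18.7 - 36.6 = -17.9
Current account = -70.4 + (-111.9) + (-17.9) = -200.2
Financial account = -(-200.2 + 16.8 + 4.8) = 178.6

178.6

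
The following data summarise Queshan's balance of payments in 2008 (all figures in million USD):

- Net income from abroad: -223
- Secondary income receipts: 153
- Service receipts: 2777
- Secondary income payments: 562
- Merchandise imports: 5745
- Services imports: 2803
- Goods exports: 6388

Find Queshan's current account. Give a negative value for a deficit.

Goods balance = 6388 - 5745 = 643
Services balance = 2777 - 2803 = -26
Trade balance (goods + services) = 643 + (-26) = 617
Net primary income = -223
Net secondary income = 153 - 562 = -409
Current account = 617 + (-223) + (-409) = -15

-15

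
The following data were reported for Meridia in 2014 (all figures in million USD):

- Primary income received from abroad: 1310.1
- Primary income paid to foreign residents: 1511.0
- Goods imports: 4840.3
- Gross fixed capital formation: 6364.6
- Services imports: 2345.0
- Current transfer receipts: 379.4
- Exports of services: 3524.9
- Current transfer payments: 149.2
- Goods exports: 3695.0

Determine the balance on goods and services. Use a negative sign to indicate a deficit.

34.6

Goods balance = 3695.0 - 4840.3 = -1145.3
Services balance = 3524.9 - 2345.0 = 1179.9
Trade balance (goods + services) = -1145.3 + 1179.9 = 34.6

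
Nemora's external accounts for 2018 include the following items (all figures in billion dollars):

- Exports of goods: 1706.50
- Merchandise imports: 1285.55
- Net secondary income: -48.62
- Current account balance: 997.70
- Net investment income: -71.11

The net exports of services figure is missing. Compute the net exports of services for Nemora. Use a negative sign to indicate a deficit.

Current account = goods balance + services balance + net primary income + net secondary income
Sum of the known components = 301.22
Net exports of services = CA - (known components) = 997.70 - 301.22 = 696.48

696.48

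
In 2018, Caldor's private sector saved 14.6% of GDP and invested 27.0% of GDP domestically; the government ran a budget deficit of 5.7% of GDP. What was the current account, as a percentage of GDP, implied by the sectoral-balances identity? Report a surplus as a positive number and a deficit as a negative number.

By the sectoral-balances identity, CA = (S_private - I) + (T - G).
Private balance = 14.6 - 27.0 = -12.4
Government balance (T - G) = -5.7
CA = -12.4 + (-5.7) = -18.1

-18.1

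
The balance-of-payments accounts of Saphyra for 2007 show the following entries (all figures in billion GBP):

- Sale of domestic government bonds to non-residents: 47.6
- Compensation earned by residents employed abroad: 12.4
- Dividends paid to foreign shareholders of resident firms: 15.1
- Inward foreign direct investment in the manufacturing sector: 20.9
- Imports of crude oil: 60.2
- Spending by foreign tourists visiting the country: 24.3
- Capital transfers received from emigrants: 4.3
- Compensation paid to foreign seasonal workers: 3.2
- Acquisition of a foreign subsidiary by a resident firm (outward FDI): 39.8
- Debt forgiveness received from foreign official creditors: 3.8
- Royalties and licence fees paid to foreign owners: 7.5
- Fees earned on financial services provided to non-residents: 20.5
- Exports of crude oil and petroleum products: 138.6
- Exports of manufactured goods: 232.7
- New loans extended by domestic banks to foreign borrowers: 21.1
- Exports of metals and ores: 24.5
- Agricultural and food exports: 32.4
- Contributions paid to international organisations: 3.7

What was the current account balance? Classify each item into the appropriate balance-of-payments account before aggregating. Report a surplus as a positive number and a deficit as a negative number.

Goods: -60.2 + 138.6 + 232.7 + 32.4 + 24.5 = 368.0
Services: -7.5 + 24.3 + 20.5 = 37.3
Primary income: -15.1 + 12.4 - 3.2 = -5.9
Secondary income: -3.7
Current account = 368.0 + 37.3 + (-5.9) + (-3.7) = 395.7
(Excluded from the current account — financial account: sale of domestic government bonds to non-residents 47.6, inward foreign direct investment in the manufacturing sector 20.9, acquisition of a foreign subsidiary by a resident firm (outward FDI) 39.8, new loans extended by domestic banks to foreign borrowers 21.1; capital account: capital transfers received from emigrants 4.3, debt forgiveness received from foreign official creditors 3.8.)

395.7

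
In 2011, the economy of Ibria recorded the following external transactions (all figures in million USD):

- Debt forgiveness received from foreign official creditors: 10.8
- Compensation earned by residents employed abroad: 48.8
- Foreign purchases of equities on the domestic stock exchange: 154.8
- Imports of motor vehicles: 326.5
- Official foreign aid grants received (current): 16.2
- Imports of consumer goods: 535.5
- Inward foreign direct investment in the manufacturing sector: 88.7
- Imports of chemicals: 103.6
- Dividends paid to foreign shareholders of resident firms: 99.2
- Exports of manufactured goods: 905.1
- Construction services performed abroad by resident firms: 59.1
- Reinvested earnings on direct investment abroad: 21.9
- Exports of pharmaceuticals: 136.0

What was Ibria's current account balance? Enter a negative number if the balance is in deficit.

122.3

Goods: -326.5 + 136.0 + 905.1 - 535.5 - 103.6 = 75.5
Services: 59.1
Primary income: 48.8 - 99.2 + 21.9 = -28.5
Secondary income: 16.2
Current account = 75.5 + 59.1 + (-28.5) + 16.2 = 122.3
(Excluded from the current account — capital account: debt forgiveness received from foreign official creditors 10.8; financial account: foreign purchases of equities on the domestic stock exchange 154.8, inward foreign direct investment in the manufacturing sector 88.7.)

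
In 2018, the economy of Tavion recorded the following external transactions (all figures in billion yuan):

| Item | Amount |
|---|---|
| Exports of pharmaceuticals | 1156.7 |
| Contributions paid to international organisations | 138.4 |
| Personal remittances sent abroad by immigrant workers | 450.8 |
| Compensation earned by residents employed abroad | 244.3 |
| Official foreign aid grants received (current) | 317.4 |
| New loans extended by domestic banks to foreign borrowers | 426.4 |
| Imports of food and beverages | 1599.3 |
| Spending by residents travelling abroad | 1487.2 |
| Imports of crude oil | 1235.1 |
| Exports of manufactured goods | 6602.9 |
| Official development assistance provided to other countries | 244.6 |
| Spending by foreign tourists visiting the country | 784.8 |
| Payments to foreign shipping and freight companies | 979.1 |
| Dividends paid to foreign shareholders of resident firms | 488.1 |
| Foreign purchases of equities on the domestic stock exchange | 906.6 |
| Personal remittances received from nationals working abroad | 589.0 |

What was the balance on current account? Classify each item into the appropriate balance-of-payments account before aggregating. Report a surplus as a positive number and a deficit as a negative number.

Goods: 6602.9 - 1599.3 + 1156.7 - 1235.1 = 4925.2
Services: -1487.2 - 979.1 + 784.8 = -1681.5
Primary income: -488.1 + 244.3 = -243.8
Secondary income: 317.4 - 138.4 - 244.6 - 450.8 + 589.0 = 72.6
Current account = 4925.2 + (-1681.5) + (-243.8) + 72.6 = 3072.5
(Excluded from the current account — financial account: new loans extended by domestic banks to foreign borrowers 426.4, foreign purchases of equities on the domestic stock exchange 906.6.)

3072.5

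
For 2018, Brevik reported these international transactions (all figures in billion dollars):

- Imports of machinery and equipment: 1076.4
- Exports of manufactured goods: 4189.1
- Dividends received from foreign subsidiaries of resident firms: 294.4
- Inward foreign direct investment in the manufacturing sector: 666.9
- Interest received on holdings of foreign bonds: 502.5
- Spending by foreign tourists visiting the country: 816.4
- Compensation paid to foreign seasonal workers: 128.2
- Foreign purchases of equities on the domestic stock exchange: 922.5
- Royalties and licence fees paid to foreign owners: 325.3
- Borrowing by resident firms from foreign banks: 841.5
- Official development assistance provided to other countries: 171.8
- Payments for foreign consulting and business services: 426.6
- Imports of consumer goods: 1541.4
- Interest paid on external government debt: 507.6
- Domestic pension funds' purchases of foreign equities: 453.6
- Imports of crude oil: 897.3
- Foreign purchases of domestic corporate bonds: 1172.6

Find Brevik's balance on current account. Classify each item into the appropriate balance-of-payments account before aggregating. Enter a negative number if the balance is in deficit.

Goods: -1076.4 + 4189.1 - 897.3 - 1541.4 = 674.0
Services: -325.3 + 816.4 - 426.6 = 64.5
Primary income: -128.2 + 294.4 + 502.5 - 507.6 = 161.1
Secondary income: -171.8
Current account = 674.0 + 64.5 + 161.1 + (-171.8) = 727.8
(Excluded from the current account — financial account: inward foreign direct investment in the manufacturing sector 666.9, foreign purchases of equities on the domestic stock exchange 922.5, borrowing by resident firms from foreign banks 841.5, domestic pension funds' purchases of foreign equities 453.6, foreign purchases of domestic corporate bonds 1172.6.)

727.8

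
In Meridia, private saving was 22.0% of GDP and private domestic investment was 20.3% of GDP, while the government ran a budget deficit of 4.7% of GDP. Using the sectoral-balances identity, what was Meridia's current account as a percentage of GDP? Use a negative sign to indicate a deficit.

-3.0

By the sectoral-balances identity, CA = (S_private - I) + (T - G).
Private balance = 22.0 - 20.3 = 1.7
Government balance (T - G) = -4.7
CA = 1.7 + (-4.7) = -3.0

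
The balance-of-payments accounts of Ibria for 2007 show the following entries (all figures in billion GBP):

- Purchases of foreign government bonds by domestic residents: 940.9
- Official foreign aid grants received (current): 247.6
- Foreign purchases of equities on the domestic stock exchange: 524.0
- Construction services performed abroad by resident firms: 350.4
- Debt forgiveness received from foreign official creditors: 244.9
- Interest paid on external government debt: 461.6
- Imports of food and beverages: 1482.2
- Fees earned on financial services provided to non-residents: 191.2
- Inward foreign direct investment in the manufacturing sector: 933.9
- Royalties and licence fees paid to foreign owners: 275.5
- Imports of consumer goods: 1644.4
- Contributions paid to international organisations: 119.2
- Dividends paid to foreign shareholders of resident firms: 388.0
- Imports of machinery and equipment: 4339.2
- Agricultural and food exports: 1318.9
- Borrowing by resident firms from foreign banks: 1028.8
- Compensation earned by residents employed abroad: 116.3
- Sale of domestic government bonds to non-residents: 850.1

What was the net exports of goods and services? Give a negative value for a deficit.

Goods: 1318.9 - 1482.2 - 1644.4 - 4339.2 = -6146.9
Services: 191.2 + 350.4 - 275.5 = 266.1
Trade balance = -6146.9 + 266.1 = -5880.8
(Excluded from the trade balance — financial account: purchases of foreign government bonds by domestic residents 940.9, foreign purchases of equities on the domestic stock exchange 524.0, inward foreign direct investment in the manufacturing sector 933.9, borrowing by resident firms from foreign banks 1028.8, sale of domestic government bonds to non-residents 850.1; secondary income: official foreign aid grants received (current) 247.6, contributions paid to international organisations 119.2; capital account: debt forgiveness received from foreign official creditors 244.9; primary income: interest paid on external government debt 461.6, dividends paid to foreign shareholders of resident firms 388.0, compensation earned by residents employed abroad 116.3.)

-5880.8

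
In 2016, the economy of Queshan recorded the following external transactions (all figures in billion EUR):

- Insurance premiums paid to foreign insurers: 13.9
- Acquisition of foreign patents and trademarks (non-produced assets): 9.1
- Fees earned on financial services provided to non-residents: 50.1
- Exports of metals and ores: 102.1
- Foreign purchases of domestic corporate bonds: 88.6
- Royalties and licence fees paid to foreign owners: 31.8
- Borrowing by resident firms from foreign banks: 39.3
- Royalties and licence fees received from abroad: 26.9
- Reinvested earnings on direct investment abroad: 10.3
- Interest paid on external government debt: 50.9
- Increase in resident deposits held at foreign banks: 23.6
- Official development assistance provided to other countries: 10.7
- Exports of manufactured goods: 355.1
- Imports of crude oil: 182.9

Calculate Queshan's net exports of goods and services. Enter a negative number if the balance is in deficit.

Goods: 102.1 - 182.9 + 355.1 = 274.3
Services: -13.9 + 26.9 + 50.1 - 31.8 = 31.3
Trade balance = 274.3 + 31.3 = 305.6
(Excluded from the trade balance — capital account: acquisition of foreign patents and trademarks (non-produced assets) 9.1; financial account: foreign purchases of domestic corporate bonds 88.6, borrowing by resident firms from foreign banks 39.3, increase in resident deposits held at foreign banks 23.6; primary income: reinvested earnings on direct investment abroad 10.3, interest paid on external government debt 50.9; secondary income: official development assistance provided to other countries 10.7.)

305.6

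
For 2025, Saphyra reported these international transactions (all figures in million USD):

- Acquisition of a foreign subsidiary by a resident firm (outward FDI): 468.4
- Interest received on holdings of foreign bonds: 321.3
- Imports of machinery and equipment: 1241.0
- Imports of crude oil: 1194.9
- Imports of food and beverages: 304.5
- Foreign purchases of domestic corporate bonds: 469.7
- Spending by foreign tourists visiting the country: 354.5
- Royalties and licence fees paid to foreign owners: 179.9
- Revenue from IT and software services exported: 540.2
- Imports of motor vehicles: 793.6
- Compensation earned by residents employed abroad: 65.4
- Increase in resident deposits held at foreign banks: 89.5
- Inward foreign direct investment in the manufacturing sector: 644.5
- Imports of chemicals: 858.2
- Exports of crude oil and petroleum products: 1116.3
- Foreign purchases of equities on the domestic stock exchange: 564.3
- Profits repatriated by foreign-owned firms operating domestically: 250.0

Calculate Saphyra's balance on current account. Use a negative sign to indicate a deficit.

-2424.4

Goods: -793.6 - 304.5 - 858.2 + 1116.3 - 1241.0 - 1194.9 = -3275.9
Services: 354.5 + 540.2 - 179.9 = 714.8
Primary income: 65.4 - 250.0 + 321.3 = 136.7
Current account = (-3275.9) + 714.8 + 136.7 = -2424.4
(Excluded from the current account — financial account: acquisition of a foreign subsidiary by a resident firm (outward FDI) 468.4, foreign purchases of domestic corporate bonds 469.7, increase in resident deposits held at foreign banks 89.5, inward foreign direct investment in the manufacturing sector 644.5, foreign purchases of equities on the domestic stock exchange 564.3.)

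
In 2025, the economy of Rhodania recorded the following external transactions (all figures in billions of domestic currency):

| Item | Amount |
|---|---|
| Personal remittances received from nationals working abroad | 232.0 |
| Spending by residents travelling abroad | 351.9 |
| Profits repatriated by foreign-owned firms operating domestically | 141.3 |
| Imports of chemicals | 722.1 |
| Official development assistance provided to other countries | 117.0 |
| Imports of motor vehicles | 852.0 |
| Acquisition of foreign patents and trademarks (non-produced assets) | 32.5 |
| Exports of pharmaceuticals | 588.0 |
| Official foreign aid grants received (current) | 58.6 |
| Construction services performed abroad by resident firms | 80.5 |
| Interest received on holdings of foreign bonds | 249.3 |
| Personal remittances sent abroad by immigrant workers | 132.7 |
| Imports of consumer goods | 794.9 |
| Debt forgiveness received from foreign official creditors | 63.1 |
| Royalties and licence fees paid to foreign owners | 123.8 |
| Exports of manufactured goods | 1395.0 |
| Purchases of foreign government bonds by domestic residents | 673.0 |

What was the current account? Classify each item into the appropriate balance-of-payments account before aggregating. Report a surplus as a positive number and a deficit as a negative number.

-632.3

Goods: -794.9 - 722.1 + 588.0 - 852.0 + 1395.0 = -386.0
Services: -351.9 + 80.5 - 123.8 = -395.2
Primary income: 249.3 - 141.3 = 108.0
Secondary income: -117.0 - 132.7 + 58.6 + 232.0 = 40.9
Current account = (-386.0) + (-395.2) + 108.0 + 40.9 = -632.3
(Excluded from the current account — capital account: acquisition of foreign patents and trademarks (non-produced assets) 32.5, debt forgiveness received from foreign official creditors 63.1; financial account: purchases of foreign government bonds by domestic residents 673.0.)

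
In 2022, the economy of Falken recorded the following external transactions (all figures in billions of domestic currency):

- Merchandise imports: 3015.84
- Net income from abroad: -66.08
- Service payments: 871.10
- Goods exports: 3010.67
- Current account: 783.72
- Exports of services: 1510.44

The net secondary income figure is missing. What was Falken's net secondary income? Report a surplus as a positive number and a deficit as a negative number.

215.63

Current account = goods balance + services balance + net primary income + net secondary income
Sum of the known components = 568.09
Net secondary income = CA - (known components) = 783.72 - 568.09 = 215.63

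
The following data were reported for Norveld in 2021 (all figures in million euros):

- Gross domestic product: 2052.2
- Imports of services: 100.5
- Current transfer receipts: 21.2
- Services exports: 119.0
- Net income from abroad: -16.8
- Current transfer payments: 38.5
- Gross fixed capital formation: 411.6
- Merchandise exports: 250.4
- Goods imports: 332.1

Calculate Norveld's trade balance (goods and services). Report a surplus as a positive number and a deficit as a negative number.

-63.2

Goods balance = 250.4 - 332.1 = -81.7
Services balance = 119.0 - 100.5 = 18.5
Trade balance (goods + services) = -81.7 + 18.5 = -63.2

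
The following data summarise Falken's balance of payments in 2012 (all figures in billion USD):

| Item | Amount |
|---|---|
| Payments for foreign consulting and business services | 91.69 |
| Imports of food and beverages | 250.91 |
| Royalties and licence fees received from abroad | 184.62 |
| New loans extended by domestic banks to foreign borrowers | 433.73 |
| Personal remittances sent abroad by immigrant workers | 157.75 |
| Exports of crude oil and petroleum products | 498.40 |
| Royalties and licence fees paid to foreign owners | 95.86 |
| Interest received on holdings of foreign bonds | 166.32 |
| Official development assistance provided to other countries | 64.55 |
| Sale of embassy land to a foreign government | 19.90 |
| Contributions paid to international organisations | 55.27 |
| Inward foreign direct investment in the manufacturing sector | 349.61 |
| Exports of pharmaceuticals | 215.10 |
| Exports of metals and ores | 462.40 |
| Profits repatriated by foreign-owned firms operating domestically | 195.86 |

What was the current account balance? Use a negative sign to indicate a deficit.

Goods: 462.40 + 215.10 - 250.91 + 498.40 = 924.99
Services: -95.86 - 91.69 + 184.62 = -2.93
Primary income: -195.86 + 166.32 = -29.54
Secondary income: -157.75 - 64.55 - 55.27 = -277.57
Current account = 924.99 + (-2.93) + (-29.54) + (-277.57) = 614.95
(Excluded from the current account — financial account: new loans extended by domestic banks to foreign borrowers 433.73, inward foreign direct investment in the manufacturing sector 349.61; capital account: sale of embassy land to a foreign government 19.90.)

614.95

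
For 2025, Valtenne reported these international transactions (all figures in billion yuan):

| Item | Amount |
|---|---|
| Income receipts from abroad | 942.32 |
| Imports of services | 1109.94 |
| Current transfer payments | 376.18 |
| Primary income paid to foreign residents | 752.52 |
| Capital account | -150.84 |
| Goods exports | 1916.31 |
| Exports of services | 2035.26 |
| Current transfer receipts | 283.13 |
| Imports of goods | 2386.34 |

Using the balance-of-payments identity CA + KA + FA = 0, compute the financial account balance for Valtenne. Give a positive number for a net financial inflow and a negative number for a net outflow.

-401.20

Goods balance = 1916.31 - 2386.34 = -470.03
Services balance = 2035.26 - 1109.94 = 925.32
Trade balance (goods + services) = -470.03 + 925.32 = 455.29
Net primary income = 942.32 - 752.52 = 189.80
Net secondary income = 283.13 - 376.18 = -93.05
Current account = 455.29 + 189.80 + (-93.05) = 552.04
Financial account = -(552.04 + (-150.84)) = -401.20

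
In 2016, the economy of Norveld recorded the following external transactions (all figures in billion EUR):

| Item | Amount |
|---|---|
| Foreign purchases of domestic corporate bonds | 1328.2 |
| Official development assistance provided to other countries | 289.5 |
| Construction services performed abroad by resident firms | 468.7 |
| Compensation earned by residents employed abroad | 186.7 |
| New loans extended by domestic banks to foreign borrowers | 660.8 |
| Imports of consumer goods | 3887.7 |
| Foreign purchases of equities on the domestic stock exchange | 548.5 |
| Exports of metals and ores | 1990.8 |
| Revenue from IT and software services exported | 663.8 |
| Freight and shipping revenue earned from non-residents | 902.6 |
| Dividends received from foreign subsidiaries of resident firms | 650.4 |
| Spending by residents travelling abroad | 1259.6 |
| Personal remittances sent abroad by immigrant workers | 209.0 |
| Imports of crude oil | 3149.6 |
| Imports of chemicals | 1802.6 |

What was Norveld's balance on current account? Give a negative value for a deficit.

-5735.0

Goods: 1990.8 - 1802.6 - 3887.7 - 3149.6 = -6849.1
Services: 468.7 + 663.8 + 902.6 - 1259.6 = 775.5
Primary income: 650.4 + 186.7 = 837.1
Secondary income: -289.5 - 209.0 = -498.5
Current account = (-6849.1) + 775.5 + 837.1 + (-498.5) = -5735.0
(Excluded from the current account — financial account: foreign purchases of domestic corporate bonds 1328.2, new loans extended by domestic banks to foreign borrowers 660.8, foreign purchases of equities on the domestic stock exchange 548.5.)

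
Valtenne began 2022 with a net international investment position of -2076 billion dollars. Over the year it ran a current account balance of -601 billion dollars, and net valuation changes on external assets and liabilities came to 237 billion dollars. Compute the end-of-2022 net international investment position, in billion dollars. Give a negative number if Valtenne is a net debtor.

Change in NIIP = current account + net valuation change = -601 + 237 = -364
End-of-year NIIP = -2076 + (-364) = -2440

-2440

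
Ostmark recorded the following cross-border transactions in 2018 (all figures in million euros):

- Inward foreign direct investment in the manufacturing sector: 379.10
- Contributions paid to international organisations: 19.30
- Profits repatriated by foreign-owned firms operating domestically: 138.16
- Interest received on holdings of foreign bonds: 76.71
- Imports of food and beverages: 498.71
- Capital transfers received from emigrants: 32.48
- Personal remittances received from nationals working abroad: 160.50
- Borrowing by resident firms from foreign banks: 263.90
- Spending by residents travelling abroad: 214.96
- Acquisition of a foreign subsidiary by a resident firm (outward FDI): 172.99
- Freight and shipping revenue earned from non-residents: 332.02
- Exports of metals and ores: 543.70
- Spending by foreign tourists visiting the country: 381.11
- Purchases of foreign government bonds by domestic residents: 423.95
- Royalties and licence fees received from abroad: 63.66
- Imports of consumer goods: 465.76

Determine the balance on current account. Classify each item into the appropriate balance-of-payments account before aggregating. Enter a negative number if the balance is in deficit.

Goods: 543.70 - 498.71 - 465.76 = -420.77
Services: 381.11 + 332.02 - 214.96 + 63.66 = 561.83
Primary income: -138.16 + 76.71 = -61.45
Secondary income: 160.50 - 19.30 = 141.20
Current account = (-420.77) + 561.83 + (-61.45) + 141.20 = 220.81
(Excluded from the current account — financial account: inward foreign direct investment in the manufacturing sector 379.10, borrowing by resident firms from foreign banks 263.90, acquisition of a foreign subsidiary by a resident firm (outward FDI) 172.99, purchases of foreign government bonds by domestic residents 423.95; capital account: capital transfers received from emigrants 32.48.)

220.81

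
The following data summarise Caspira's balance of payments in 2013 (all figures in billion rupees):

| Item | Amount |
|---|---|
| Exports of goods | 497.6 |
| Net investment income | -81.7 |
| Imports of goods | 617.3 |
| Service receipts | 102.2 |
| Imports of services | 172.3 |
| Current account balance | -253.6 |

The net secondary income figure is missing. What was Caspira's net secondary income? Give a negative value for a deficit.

17.9

Current account = goods balance + services balance + net primary income + net secondary income
Sum of the known components = -271.5
Net secondary income = CA - (known components) = -253.6 - (-271.5) = 17.9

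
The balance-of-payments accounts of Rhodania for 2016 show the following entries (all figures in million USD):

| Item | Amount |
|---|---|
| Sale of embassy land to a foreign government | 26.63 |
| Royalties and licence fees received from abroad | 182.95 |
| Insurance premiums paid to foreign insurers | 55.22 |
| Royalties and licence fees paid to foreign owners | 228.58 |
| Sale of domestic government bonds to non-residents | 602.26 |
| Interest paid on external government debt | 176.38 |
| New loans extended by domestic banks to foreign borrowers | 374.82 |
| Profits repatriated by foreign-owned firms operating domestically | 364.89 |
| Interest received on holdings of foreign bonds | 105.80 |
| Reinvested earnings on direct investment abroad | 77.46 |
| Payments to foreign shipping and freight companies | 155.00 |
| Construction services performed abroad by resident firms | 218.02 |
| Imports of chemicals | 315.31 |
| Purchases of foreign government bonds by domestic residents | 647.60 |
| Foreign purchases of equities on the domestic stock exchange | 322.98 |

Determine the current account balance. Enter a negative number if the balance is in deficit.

-711.15

Goods: -315.31
Services: -155.00 + 218.02 + 182.95 - 55.22 - 228.58 = -37.83
Primary income: 77.46 - 364.89 - 176.38 + 105.80 = -358.01
Current account = (-315.31) + (-37.83) + (-358.01) = -711.15
(Excluded from the current account — capital account: sale of embassy land to a foreign government 26.63; financial account: sale of domestic government bonds to non-residents 602.26, new loans extended by domestic banks to foreign borrowers 374.82, purchases of foreign government bonds by domestic residents 647.60, foreign purchases of equities on the domestic stock exchange 322.98.)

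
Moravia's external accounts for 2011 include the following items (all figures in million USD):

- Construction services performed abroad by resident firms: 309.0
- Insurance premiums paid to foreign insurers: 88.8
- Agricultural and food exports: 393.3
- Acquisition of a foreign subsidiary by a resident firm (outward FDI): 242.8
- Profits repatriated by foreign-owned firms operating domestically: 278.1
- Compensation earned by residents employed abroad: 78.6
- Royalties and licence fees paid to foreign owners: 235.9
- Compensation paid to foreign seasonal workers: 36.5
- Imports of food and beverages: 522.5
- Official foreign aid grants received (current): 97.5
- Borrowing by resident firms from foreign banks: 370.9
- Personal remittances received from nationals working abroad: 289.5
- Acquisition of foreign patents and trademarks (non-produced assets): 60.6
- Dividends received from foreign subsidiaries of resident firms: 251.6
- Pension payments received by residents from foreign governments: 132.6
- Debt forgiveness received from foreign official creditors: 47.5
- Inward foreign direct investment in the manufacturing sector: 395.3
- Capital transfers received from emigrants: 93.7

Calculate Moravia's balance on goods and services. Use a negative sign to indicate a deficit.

Goods: -522.5 + 393.3 = -129.2
Services: -235.9 - 88.8 + 309.0 = -15.7
Trade balance = -129.2 + (-15.7) = -144.9
(Excluded from the trade balance — financial account: acquisition of a foreign subsidiary by a resident firm (outward FDI) 242.8, borrowing by resident firms from foreign banks 370.9, inward foreign direct investment in the manufacturing sector 395.3; primary income: profits repatriated by foreign-owned firms operating domestically 278.1, compensation earned by residents employed abroad 78.6, compensation paid to foreign seasonal workers 36.5, dividends received from foreign subsidiaries of resident firms 251.6; secondary income: official foreign aid grants received (current) 97.5, personal remittances received from nationals working abroad 289.5, pension payments received by residents from foreign governments 132.6; capital account: acquisition of foreign patents and trademarks (non-produced assets) 60.6, debt forgiveness received from foreign official creditors 47.5, capital transfers received from emigrants 93.7.)

-144.9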